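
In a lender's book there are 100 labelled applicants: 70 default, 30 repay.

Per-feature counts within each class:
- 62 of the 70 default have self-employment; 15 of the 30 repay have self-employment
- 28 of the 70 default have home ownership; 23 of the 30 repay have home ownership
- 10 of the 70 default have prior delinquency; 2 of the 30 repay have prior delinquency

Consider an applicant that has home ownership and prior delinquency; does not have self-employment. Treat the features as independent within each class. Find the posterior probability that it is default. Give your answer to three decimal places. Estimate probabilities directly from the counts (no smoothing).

0.374

default: (70/100) × (8/70) × (28/70) × (10/70) ≈ 0.00457143
repay: (30/100) × (15/30) × (23/30) × (2/30) ≈ 0.00766667
P(default | x) = 0.00457143 / 0.0122381 ≈ 0.374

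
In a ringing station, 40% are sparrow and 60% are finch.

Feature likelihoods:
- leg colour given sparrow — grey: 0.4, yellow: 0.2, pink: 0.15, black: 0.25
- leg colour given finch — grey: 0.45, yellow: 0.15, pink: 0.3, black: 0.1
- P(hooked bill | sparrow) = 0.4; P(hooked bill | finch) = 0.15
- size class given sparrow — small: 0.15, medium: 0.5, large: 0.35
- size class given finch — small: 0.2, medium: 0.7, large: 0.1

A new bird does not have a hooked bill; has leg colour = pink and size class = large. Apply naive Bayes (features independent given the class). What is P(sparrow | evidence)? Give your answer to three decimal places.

sparrow: 0.4 × 0.15 × (1−0.4) × 0.35 = 0.0126
finch: 0.6 × 0.3 × (1−0.15) × 0.1 = 0.0153
P(sparrow | x) = 0.0126 / 0.0279 ≈ 0.452

0.452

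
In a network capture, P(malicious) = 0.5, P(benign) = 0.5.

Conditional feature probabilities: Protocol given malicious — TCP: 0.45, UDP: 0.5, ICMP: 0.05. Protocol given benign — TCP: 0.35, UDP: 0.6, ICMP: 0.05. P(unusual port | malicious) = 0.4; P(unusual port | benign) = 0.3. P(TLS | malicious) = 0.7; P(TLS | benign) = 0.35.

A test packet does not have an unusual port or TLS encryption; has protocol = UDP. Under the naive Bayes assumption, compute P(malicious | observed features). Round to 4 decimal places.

malicious: 0.5 × 0.5 × (1−0.4) × (1−0.7) = 0.045
benign: 0.5 × 0.6 × (1−0.3) × (1−0.35) = 0.1365
P(malicious | x) = 0.045 / 0.1815 ≈ 0.2479

0.2479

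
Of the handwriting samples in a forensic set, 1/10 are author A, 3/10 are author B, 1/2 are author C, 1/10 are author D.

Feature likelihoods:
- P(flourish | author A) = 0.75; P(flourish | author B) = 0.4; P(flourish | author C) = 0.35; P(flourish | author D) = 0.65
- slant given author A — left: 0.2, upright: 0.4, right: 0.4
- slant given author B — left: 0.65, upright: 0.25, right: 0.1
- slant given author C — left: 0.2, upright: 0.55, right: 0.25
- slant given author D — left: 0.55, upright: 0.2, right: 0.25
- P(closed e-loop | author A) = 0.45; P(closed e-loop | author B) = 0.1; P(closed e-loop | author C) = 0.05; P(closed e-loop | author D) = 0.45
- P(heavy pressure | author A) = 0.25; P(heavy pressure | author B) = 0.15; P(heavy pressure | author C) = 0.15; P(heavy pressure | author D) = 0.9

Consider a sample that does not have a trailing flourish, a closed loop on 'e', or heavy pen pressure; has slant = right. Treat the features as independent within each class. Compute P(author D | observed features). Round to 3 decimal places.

0.006

author A: 0.1 × (1−0.75) × 0.4 × (1−0.45) × (1−0.25) = 0.004125
author B: 0.3 × (1−0.4) × 0.1 × (1−0.1) × (1−0.15) = 0.01377
author C: 0.5 × (1−0.35) × 0.25 × (1−0.05) × (1−0.15) = 0.065609375
author D: 0.1 × (1−0.65) × 0.25 × (1−0.45) × (1−0.9) = 0.00048125
P(author D | x) = 0.00048125 / 0.083985625 ≈ 0.006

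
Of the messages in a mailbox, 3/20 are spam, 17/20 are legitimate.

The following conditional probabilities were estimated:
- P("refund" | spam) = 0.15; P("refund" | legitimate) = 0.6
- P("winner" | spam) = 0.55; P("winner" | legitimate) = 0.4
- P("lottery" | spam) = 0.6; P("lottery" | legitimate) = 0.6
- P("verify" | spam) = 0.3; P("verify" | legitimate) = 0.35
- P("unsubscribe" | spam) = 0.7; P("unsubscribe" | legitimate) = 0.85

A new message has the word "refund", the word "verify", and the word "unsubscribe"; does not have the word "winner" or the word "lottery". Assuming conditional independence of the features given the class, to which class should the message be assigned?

legitimate

spam: 0.15 × 0.15 × (1−0.55) × (1−0.6) × 0.3 × 0.7 = 0.0008505
legitimate: 0.85 × 0.6 × (1−0.4) × (1−0.6) × 0.35 × 0.85 = 0.036414
Highest score → legitimate.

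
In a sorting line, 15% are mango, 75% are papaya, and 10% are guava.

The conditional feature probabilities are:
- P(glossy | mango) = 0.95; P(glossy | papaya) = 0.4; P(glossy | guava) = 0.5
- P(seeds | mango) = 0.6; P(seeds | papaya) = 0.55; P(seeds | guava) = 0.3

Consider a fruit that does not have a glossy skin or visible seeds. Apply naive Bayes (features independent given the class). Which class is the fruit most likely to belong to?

papaya

mango: 0.15 × (1−0.95) × (1−0.6) = 0.003
papaya: 0.75 × (1−0.4) × (1−0.55) = 0.2025
guava: 0.1 × (1−0.5) × (1−0.3) = 0.035
Highest score → papaya.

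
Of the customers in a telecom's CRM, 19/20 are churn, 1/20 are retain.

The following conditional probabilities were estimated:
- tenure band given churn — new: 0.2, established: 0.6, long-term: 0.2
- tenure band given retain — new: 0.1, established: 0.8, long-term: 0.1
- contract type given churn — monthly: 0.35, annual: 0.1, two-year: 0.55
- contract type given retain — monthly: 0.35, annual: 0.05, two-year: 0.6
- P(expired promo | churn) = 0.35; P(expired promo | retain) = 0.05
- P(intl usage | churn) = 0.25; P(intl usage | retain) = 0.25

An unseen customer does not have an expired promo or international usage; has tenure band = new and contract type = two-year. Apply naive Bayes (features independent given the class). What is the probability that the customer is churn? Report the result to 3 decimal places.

0.960

churn: 0.95 × 0.2 × 0.55 × (1−0.35) × (1−0.25) = 0.05094375
retain: 0.05 × 0.1 × 0.6 × (1−0.05) × (1−0.25) = 0.0021375
P(churn | x) = 0.05094375 / 0.05308125 ≈ 0.960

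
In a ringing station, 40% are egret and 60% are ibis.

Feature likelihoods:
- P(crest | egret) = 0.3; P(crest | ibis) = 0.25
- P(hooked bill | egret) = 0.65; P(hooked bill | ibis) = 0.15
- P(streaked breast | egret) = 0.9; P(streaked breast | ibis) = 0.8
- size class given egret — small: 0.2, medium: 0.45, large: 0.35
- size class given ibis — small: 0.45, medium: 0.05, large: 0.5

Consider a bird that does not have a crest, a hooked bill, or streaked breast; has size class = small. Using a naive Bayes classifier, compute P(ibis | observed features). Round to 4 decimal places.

0.9461

egret: 0.4 × (1−0.3) × (1−0.65) × (1−0.9) × 0.2 = 0.00196
ibis: 0.6 × (1−0.25) × (1−0.15) × (1−0.8) × 0.45 = 0.034425
P(ibis | x) = 0.034425 / 0.036385 ≈ 0.9461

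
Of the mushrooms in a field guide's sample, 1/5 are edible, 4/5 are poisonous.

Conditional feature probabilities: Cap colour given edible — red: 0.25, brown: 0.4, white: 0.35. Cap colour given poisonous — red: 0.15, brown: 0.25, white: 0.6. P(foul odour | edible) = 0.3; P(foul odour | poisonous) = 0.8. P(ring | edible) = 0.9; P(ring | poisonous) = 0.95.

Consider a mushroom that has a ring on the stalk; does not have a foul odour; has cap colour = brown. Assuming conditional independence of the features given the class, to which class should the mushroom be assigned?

edible

edible: 0.2 × 0.4 × (1−0.3) × 0.9 = 0.0504
poisonous: 0.8 × 0.25 × (1−0.8) × 0.95 = 0.038
Highest score → edible.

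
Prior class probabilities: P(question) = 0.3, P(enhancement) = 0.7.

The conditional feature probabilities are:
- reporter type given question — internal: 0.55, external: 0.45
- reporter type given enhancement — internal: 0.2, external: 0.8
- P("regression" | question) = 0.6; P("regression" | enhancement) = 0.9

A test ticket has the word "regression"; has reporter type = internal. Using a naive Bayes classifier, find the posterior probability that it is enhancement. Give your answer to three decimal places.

question: 0.3 × 0.55 × 0.6 = 0.099
enhancement: 0.7 × 0.2 × 0.9 = 0.126
P(enhancement | x) = 0.126 / 0.225 ≈ 0.560

0.560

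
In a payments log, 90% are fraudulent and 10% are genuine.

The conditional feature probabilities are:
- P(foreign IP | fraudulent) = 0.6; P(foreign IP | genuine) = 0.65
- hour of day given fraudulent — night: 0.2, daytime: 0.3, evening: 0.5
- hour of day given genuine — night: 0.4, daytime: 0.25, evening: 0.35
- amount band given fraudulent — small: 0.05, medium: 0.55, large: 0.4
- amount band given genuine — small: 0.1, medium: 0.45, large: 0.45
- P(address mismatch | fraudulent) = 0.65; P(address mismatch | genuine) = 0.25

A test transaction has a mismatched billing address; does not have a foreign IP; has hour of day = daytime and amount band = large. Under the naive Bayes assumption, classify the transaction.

fraudulent

fraudulent: 0.9 × (1−0.6) × 0.3 × 0.4 × 0.65 = 0.02808
genuine: 0.1 × (1−0.65) × 0.25 × 0.45 × 0.25 = 0.000984375
Highest score → fraudulent.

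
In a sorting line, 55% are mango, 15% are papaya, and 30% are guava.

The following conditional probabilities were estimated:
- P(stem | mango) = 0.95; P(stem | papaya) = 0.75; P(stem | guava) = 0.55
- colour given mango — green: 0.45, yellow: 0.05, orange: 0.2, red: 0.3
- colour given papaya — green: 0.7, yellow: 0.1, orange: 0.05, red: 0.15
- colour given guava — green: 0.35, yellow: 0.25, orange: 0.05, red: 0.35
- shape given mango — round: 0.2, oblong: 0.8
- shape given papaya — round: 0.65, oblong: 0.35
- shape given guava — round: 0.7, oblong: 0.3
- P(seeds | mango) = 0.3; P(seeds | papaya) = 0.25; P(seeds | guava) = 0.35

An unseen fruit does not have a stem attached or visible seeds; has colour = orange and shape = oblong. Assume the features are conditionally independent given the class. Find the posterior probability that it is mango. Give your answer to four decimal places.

mango: 0.55 × (1−0.95) × 0.2 × 0.8 × (1−0.3) = 0.00308
papaya: 0.15 × (1−0.75) × 0.05 × 0.35 × (1−0.25) = 0.0004921875
guava: 0.3 × (1−0.55) × 0.05 × 0.3 × (1−0.35) = 0.00131625
P(mango | x) = 0.00308 / 0.0048884375 ≈ 0.6301

0.6301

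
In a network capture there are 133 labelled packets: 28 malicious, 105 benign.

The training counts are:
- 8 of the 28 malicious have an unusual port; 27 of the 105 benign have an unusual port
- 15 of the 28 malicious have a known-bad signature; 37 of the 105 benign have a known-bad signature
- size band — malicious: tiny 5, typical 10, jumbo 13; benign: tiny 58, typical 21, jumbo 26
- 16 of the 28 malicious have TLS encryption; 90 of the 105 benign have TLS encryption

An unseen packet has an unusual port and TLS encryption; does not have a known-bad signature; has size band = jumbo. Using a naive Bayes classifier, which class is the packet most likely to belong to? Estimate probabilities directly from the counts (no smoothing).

benign

malicious: (28/133) × (8/28) × (13/28) × (13/28) × (16/28) ≈ 0.00740919
benign: (105/133) × (27/105) × (68/105) × (26/105) × (90/105) ≈ 0.0279042
Highest score → benign.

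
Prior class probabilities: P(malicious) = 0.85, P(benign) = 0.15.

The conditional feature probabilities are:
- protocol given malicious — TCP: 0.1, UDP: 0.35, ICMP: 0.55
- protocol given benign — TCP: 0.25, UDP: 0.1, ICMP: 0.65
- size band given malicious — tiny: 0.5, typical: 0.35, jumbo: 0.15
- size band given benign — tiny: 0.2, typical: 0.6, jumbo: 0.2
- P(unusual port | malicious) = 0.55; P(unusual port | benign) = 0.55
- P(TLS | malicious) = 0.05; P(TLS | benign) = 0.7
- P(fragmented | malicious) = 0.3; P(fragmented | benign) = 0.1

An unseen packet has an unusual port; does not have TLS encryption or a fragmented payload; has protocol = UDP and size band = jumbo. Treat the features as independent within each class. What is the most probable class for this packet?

malicious

malicious: 0.85 × 0.35 × 0.15 × 0.55 × (1−0.05) × (1−0.3) = 0.01632159375
benign: 0.15 × 0.1 × 0.2 × 0.55 × (1−0.7) × (1−0.1) = 0.0004455
Highest score → malicious.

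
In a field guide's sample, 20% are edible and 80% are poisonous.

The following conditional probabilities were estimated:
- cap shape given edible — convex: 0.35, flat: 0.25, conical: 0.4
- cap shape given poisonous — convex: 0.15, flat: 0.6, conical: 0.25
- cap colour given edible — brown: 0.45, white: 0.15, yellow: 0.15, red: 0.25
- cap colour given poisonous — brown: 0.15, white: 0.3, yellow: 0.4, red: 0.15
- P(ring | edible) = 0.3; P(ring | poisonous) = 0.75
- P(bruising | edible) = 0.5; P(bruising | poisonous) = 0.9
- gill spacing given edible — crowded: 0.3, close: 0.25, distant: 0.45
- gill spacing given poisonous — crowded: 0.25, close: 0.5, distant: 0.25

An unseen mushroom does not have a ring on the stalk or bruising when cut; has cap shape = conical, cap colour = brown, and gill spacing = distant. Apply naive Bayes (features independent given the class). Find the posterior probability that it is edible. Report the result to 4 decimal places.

edible: 0.2 × 0.4 × 0.45 × (1−0.3) × (1−0.5) × 0.45 = 0.00567
poisonous: 0.8 × 0.25 × 0.15 × (1−0.75) × (1−0.9) × 0.25 = 0.0001875
P(edible | x) = 0.00567 / 0.0058575 ≈ 0.9680

0.9680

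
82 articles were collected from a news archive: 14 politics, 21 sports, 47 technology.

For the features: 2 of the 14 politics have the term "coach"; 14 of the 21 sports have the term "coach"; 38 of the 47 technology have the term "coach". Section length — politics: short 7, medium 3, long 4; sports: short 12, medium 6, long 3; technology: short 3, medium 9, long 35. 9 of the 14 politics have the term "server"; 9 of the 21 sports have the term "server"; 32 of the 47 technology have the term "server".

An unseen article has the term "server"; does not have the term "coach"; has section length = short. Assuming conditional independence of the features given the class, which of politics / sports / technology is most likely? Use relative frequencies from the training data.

politics

politics: (14/82) × (12/14) × (7/14) × (9/14) ≈ 0.0470383
sports: (21/82) × (7/21) × (12/21) × (9/21) ≈ 0.0209059
technology: (47/82) × (9/47) × (3/47) × (32/47) ≈ 0.00476984
Highest score → politics.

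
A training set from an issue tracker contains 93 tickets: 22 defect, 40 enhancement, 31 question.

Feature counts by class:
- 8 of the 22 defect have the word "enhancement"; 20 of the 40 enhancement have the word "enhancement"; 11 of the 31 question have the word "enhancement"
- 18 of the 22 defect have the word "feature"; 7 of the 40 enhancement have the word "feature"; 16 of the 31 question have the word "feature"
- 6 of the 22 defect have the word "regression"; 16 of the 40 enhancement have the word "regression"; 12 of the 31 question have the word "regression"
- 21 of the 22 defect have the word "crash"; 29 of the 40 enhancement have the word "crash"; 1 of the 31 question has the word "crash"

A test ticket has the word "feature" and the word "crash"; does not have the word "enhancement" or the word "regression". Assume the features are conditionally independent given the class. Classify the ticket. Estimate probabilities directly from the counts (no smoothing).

defect: (22/93) × (14/22) × (18/22) × (16/22) × (21/22) ≈ 0.0855045
enhancement: (40/93) × (20/40) × (7/40) × (24/40) × (29/40) ≈ 0.016371
question: (31/93) × (20/31) × (16/31) × (19/31) × (1/31) ≈ 0.0021945
Highest score → defect.

defect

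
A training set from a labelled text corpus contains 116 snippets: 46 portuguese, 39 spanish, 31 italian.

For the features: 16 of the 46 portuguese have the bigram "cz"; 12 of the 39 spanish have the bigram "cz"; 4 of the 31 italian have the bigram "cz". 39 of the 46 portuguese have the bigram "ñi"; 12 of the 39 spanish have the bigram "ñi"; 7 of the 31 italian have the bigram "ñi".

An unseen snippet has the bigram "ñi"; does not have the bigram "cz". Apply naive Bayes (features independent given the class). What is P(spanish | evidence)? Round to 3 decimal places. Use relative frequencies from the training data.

portuguese: (46/116) × (30/46) × (39/46) ≈ 0.219265
spanish: (39/116) × (27/39) × (12/39) ≈ 0.071618
italian: (31/116) × (27/31) × (7/31) ≈ 0.0525584
P(spanish | x) = 0.071618 / 0.3434414 ≈ 0.209

0.209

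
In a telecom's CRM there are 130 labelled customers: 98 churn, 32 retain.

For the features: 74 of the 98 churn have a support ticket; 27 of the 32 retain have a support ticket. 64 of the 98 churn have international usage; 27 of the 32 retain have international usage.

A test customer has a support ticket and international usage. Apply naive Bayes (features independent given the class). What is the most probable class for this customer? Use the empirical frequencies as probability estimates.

churn: (98/130) × (74/98) × (64/98) ≈ 0.371743
retain: (32/130) × (27/32) × (27/32) ≈ 0.17524
Highest score → churn.

churn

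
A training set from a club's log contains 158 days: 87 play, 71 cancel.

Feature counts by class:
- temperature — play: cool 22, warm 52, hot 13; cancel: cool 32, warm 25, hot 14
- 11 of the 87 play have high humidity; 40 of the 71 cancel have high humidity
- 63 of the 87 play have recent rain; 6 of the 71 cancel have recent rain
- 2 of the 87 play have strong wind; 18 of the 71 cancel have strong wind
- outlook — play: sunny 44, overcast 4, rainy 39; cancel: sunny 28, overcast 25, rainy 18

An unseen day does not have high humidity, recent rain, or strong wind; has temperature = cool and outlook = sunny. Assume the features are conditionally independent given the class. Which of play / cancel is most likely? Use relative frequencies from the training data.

play: (87/158) × (22/87) × (76/87) × (24/87) × (85/87) × (44/87) ≈ 0.01658
cancel: (71/158) × (32/71) × (31/71) × (65/71) × (53/71) × (28/71) ≈ 0.0238324
Highest score → cancel.

cancel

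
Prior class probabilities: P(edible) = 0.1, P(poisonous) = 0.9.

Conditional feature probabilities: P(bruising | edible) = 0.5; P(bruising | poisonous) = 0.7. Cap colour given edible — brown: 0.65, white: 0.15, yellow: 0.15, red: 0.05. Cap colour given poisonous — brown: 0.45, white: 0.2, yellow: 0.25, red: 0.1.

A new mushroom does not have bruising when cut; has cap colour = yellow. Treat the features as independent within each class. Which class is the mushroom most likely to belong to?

edible: 0.1 × (1−0.5) × 0.15 = 0.0075
poisonous: 0.9 × (1−0.7) × 0.25 = 0.0675
Highest score → poisonous.

poisonous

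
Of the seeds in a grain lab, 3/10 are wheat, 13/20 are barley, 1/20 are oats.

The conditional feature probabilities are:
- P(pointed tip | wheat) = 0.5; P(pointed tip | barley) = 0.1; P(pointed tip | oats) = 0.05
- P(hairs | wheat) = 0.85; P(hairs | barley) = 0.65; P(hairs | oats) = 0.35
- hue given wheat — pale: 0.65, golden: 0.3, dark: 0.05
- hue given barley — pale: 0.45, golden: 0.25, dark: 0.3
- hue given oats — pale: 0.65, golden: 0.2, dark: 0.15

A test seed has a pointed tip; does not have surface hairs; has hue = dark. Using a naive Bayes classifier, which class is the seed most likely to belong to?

barley

wheat: 0.3 × 0.5 × (1−0.85) × 0.05 = 0.001125
barley: 0.65 × 0.1 × (1−0.65) × 0.3 = 0.006825
oats: 0.05 × 0.05 × (1−0.35) × 0.15 = 0.00024375
Highest score → barley.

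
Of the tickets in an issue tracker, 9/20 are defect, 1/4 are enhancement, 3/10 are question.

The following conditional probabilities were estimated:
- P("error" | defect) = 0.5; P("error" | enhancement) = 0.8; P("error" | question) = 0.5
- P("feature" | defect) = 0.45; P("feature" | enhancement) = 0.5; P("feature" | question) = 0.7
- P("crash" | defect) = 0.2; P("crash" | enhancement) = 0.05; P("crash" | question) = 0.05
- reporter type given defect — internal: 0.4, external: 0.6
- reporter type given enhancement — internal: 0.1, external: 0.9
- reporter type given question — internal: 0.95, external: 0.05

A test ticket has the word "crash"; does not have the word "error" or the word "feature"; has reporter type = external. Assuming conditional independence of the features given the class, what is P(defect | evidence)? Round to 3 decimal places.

0.923

defect: 0.45 × (1−0.5) × (1−0.45) × 0.2 × 0.6 = 0.01485
enhancement: 0.25 × (1−0.8) × (1−0.5) × 0.05 × 0.9 = 0.001125
question: 0.3 × (1−0.5) × (1−0.7) × 0.05 × 0.05 = 0.0001125
P(defect | x) = 0.01485 / 0.0160875 ≈ 0.923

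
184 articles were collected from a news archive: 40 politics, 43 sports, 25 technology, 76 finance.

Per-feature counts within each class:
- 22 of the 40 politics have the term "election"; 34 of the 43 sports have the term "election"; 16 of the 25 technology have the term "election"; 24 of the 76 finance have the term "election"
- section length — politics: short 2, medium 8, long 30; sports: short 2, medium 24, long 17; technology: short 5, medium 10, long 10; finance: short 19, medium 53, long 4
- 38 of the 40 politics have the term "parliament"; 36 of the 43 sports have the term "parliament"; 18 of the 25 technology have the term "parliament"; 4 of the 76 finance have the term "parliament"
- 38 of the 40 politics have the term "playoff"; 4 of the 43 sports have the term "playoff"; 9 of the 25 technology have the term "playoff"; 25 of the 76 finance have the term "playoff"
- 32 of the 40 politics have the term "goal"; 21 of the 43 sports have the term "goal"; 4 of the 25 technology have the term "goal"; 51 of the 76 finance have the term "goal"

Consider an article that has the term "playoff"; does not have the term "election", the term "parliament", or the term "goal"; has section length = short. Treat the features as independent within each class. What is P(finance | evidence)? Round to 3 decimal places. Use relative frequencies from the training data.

politics: (40/184) × (18/40) × (2/40) × (2/40) × (38/40) × (8/40) ≈ 0.0000464674
sports: (43/184) × (9/43) × (2/43) × (7/43) × (4/43) × (22/43) ≈ 0.0000176263
technology: (25/184) × (9/25) × (5/25) × (7/25) × (9/25) × (21/25) ≈ 0.000828313
finance: (76/184) × (52/76) × (19/76) × (72/76) × (25/76) × (25/76) ≈ 0.00724265
P(finance | x) = 0.00724265 / 0.0081350567 ≈ 0.890

0.890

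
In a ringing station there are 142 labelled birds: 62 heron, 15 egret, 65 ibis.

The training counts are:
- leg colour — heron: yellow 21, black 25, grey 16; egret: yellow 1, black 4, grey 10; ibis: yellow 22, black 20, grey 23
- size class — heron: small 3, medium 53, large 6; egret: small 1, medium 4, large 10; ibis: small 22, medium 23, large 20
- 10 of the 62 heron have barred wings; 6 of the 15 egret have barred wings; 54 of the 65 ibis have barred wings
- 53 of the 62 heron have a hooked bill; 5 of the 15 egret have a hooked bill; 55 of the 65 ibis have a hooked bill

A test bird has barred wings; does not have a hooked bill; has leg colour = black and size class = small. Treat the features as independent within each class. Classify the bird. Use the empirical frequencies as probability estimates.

ibis

heron: (62/142) × (25/62) × (3/62) × (10/62) × (9/62) ≈ 0.000199453
egret: (15/142) × (4/15) × (1/15) × (6/15) × (10/15) ≈ 0.000500782
ibis: (65/142) × (20/65) × (22/65) × (54/65) × (10/65) ≈ 0.00609282
Highest score → ibis.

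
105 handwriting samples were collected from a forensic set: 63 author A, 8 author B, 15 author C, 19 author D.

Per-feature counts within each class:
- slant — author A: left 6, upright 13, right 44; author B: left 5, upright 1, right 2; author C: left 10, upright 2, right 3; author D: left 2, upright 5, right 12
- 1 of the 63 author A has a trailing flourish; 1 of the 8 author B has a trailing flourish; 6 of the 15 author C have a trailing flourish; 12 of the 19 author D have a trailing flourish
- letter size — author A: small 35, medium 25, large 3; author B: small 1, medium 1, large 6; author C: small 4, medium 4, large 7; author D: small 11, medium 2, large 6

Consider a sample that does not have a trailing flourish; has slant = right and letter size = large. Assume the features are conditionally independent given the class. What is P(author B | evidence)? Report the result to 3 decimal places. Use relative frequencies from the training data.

0.234

author A: (63/105) × (44/63) × (62/63) × (3/63) ≈ 0.0196379
author B: (8/105) × (2/8) × (7/8) × (6/8) = 0.0125
author C: (15/105) × (3/15) × (9/15) × (7/15) = 0.008
author D: (19/105) × (12/19) × (7/19) × (6/19) ≈ 0.0132964
P(author B | x) = 0.0125 / 0.0534343 ≈ 0.234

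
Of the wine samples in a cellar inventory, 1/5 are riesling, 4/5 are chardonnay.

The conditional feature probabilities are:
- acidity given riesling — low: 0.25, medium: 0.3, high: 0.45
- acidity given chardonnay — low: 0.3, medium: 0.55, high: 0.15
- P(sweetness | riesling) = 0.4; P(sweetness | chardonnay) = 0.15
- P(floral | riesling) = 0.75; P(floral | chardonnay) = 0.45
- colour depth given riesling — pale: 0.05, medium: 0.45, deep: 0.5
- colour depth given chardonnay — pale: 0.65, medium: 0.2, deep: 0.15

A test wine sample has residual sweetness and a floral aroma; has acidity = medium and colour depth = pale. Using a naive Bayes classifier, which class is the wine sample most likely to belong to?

chardonnay

riesling: 0.2 × 0.3 × 0.4 × 0.75 × 0.05 = 0.0009
chardonnay: 0.8 × 0.55 × 0.15 × 0.45 × 0.65 = 0.019305
Highest score → chardonnay.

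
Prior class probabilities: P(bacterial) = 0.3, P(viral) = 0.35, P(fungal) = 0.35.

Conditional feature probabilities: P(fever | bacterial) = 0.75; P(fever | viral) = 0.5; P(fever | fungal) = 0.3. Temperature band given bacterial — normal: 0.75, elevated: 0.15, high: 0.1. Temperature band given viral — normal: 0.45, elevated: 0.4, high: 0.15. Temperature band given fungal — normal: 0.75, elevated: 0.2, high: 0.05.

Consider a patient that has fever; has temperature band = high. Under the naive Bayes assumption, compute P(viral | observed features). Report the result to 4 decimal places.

0.4861

bacterial: 0.3 × 0.75 × 0.1 = 0.0225
viral: 0.35 × 0.5 × 0.15 = 0.02625
fungal: 0.35 × 0.3 × 0.05 = 0.00525
P(viral | x) = 0.02625 / 0.054 ≈ 0.4861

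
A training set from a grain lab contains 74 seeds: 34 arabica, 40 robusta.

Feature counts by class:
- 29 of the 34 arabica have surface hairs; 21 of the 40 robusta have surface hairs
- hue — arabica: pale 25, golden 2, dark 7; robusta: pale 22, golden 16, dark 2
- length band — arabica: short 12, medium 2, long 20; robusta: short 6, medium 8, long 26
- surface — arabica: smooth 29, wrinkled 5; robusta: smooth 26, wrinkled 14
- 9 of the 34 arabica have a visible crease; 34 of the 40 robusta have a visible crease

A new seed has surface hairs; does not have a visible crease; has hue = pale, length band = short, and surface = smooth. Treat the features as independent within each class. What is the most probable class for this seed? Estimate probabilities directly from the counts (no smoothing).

arabica: (34/74) × (29/34) × (25/34) × (12/34) × (29/34) × (25/34) ≈ 0.0637837
robusta: (40/74) × (21/40) × (22/40) × (6/40) × (26/40) × (6/40) ≈ 0.00228269
Highest score → arabica.

arabica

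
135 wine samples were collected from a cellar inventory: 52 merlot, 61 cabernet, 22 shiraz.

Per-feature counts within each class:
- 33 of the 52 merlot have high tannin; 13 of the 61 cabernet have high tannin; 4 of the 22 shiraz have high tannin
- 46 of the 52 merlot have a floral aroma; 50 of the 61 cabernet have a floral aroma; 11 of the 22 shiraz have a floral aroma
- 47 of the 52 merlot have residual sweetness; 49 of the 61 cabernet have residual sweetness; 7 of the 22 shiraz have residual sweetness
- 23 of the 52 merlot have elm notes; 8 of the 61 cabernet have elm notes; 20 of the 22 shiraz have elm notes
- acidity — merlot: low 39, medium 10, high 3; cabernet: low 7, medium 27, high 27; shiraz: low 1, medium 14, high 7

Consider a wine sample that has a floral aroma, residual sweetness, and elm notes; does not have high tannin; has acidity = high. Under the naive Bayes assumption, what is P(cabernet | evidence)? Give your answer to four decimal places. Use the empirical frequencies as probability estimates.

merlot: (52/135) × (19/52) × (46/52) × (47/52) × (23/52) × (3/52) ≈ 0.00287152
cabernet: (61/135) × (48/61) × (50/61) × (49/61) × (8/61) × (27/61) ≈ 0.0135896
shiraz: (22/135) × (18/22) × (11/22) × (7/22) × (20/22) × (7/22) ≈ 0.00613574
P(cabernet | x) = 0.0135896 / 0.02259686 ≈ 0.6014

0.6014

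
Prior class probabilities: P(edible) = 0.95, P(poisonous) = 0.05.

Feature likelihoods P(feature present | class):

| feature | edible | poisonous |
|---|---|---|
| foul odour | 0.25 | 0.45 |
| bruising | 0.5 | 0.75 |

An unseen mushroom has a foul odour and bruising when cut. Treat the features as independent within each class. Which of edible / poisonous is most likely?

edible: 0.95 × 0.25 × 0.5 = 0.11875
poisonous: 0.05 × 0.45 × 0.75 = 0.016875
Highest score → edible.

edible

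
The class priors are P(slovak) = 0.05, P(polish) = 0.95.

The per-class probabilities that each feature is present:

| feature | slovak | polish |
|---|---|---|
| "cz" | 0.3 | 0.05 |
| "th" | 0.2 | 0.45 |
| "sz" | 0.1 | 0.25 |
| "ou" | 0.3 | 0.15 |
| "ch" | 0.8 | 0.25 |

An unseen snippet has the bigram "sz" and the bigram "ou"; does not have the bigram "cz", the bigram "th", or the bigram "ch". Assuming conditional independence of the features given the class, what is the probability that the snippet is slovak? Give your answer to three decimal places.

0.012

slovak: 0.05 × (1−0.3) × (1−0.2) × 0.1 × 0.3 × (1−0.8) = 0.000168
polish: 0.95 × (1−0.05) × (1−0.45) × 0.25 × 0.15 × (1−0.25) = 0.013960546875
P(slovak | x) = 0.000168 / 0.014128546875 ≈ 0.012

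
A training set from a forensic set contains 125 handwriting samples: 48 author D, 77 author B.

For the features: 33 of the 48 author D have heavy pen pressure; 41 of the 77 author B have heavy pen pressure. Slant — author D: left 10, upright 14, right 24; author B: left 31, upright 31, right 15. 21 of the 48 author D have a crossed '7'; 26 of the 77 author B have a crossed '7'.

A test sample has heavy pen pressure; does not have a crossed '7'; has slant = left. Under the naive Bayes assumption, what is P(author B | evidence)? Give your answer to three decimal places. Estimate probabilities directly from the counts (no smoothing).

author D: (48/125) × (33/48) × (10/48) × (27/48) = 0.0309375
author B: (77/125) × (41/77) × (31/77) × (51/77) ≈ 0.087463
P(author B | x) = 0.087463 / 0.1184005 ≈ 0.739

0.739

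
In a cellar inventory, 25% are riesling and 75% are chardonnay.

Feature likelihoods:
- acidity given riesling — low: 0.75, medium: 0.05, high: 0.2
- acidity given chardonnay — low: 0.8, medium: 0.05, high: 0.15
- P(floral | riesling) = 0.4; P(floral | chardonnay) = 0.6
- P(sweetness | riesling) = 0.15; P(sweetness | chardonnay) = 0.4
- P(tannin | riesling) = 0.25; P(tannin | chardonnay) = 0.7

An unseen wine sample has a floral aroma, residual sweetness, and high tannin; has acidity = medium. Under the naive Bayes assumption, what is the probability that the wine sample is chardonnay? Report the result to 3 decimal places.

riesling: 0.25 × 0.05 × 0.4 × 0.15 × 0.25 = 0.0001875
chardonnay: 0.75 × 0.05 × 0.6 × 0.4 × 0.7 = 0.0063
P(chardonnay | x) = 0.0063 / 0.0064875 ≈ 0.971

0.971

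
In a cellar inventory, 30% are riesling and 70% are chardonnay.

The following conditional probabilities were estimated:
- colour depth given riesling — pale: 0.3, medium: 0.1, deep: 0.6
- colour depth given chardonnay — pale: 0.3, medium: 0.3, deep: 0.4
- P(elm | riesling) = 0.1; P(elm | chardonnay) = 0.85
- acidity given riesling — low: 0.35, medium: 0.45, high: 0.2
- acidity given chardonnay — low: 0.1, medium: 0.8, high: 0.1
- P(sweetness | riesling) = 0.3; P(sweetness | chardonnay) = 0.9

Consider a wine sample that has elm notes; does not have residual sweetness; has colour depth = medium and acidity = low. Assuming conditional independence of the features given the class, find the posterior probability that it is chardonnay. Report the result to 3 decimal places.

0.708

riesling: 0.3 × 0.1 × 0.1 × 0.35 × (1−0.3) = 0.000735
chardonnay: 0.7 × 0.3 × 0.85 × 0.1 × (1−0.9) = 0.001785
P(chardonnay | x) = 0.001785 / 0.00252 ≈ 0.708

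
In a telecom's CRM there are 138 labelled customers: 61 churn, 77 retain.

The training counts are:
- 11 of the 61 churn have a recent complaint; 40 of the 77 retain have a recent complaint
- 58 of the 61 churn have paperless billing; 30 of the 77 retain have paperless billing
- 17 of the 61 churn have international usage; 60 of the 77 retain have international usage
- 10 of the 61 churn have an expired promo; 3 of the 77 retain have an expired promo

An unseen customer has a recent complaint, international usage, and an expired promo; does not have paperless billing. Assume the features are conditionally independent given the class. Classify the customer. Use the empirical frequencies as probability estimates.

churn: (61/138) × (11/61) × (3/61) × (17/61) × (10/61) ≈ 0.000179099
retain: (77/138) × (40/77) × (47/77) × (60/77) × (3/77) ≈ 0.0053713
Highest score → retain.

retain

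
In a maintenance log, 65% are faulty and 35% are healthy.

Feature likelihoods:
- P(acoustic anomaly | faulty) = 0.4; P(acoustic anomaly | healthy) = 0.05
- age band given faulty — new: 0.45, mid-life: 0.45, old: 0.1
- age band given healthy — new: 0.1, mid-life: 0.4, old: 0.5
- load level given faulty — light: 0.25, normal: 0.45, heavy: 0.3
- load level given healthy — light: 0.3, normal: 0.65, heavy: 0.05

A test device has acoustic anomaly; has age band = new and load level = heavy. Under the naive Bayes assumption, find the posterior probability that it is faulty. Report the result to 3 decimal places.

faulty: 0.65 × 0.4 × 0.45 × 0.3 = 0.0351
healthy: 0.35 × 0.05 × 0.1 × 0.05 = 0.0000875
P(faulty | x) = 0.0351 / 0.0351875 ≈ 0.998

0.998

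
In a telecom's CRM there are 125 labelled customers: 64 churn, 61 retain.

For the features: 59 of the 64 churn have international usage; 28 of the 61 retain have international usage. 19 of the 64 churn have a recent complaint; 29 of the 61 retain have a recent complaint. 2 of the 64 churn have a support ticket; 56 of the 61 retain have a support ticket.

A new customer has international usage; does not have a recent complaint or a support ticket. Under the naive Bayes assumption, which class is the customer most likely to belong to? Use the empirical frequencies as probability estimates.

churn: (64/125) × (59/64) × (45/64) × (62/64) = 0.32150390625
retain: (61/125) × (28/61) × (32/61) × (5/61) ≈ 0.00963182
Highest score → churn.

churn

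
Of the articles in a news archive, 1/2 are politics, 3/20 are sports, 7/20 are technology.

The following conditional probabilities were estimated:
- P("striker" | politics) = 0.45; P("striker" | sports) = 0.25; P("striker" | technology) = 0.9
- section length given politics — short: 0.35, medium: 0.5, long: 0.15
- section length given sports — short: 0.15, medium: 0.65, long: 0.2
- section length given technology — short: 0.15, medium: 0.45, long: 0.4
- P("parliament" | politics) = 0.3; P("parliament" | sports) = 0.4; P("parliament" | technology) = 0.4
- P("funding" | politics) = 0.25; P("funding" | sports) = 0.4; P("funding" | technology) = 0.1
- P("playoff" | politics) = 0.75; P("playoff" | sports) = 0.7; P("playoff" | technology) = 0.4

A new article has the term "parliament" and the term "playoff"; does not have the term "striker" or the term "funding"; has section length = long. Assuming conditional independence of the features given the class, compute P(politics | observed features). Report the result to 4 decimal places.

politics: 0.5 × (1−0.45) × 0.15 × 0.3 × (1−0.25) × 0.75 = 0.0069609375
sports: 0.15 × (1−0.25) × 0.2 × 0.4 × (1−0.4) × 0.7 = 0.00378
technology: 0.35 × (1−0.9) × 0.4 × 0.4 × (1−0.1) × 0.4 = 0.002016
P(politics | x) = 0.0069609375 / 0.0127569375 ≈ 0.5457

0.5457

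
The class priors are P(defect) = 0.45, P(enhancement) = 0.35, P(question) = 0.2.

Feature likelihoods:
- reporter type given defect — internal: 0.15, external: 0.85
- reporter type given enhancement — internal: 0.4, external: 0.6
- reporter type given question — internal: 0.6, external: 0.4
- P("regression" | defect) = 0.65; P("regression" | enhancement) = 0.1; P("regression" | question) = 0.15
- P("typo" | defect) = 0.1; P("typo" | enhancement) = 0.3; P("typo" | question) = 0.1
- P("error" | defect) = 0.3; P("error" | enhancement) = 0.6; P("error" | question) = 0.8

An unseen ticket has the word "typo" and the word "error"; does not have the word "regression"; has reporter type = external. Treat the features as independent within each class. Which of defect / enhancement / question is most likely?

defect: 0.45 × 0.85 × (1−0.65) × 0.1 × 0.3 = 0.00401625
enhancement: 0.35 × 0.6 × (1−0.1) × 0.3 × 0.6 = 0.03402
question: 0.2 × 0.4 × (1−0.15) × 0.1 × 0.8 = 0.00544
Highest score → enhancement.

enhancement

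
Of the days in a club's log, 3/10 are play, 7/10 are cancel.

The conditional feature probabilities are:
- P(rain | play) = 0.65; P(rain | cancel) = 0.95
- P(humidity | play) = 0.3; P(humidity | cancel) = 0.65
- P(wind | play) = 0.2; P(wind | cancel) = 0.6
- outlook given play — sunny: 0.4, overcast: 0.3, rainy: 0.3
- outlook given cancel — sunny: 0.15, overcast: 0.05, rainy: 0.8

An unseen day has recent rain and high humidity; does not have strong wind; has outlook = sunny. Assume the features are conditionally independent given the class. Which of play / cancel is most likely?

play: 0.3 × 0.65 × 0.3 × (1−0.2) × 0.4 = 0.01872
cancel: 0.7 × 0.95 × 0.65 × (1−0.6) × 0.15 = 0.025935
Highest score → cancel.

cancel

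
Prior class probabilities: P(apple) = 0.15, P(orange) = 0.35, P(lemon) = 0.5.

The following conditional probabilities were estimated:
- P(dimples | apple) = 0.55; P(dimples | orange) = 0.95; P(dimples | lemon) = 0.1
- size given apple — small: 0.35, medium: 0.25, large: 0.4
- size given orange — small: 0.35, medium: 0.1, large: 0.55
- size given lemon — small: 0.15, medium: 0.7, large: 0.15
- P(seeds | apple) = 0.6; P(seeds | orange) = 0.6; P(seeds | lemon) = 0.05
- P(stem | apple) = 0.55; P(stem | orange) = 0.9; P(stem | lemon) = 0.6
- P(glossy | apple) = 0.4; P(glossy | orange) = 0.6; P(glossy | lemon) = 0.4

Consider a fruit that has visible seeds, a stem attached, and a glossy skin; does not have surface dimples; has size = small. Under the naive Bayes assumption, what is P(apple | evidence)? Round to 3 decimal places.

apple: 0.15 × (1−0.55) × 0.35 × 0.6 × 0.55 × 0.4 = 0.0031185
orange: 0.35 × (1−0.95) × 0.35 × 0.6 × 0.9 × 0.6 = 0.0019845
lemon: 0.5 × (1−0.1) × 0.15 × 0.05 × 0.6 × 0.4 = 0.00081
P(apple | x) = 0.0031185 / 0.005913 ≈ 0.527

0.527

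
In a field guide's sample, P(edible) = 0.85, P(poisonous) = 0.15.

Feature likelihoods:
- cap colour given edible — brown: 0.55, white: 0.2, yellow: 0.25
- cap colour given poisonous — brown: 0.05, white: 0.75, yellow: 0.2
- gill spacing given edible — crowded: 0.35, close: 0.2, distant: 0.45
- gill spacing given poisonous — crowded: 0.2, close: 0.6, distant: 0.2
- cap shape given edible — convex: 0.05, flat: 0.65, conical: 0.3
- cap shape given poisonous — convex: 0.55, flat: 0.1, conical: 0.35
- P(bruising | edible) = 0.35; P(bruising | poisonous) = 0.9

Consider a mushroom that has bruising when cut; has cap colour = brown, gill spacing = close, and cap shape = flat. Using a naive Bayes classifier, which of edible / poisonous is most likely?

edible: 0.85 × 0.55 × 0.2 × 0.65 × 0.35 = 0.02127125
poisonous: 0.15 × 0.05 × 0.6 × 0.1 × 0.9 = 0.000405
Highest score → edible.

edible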